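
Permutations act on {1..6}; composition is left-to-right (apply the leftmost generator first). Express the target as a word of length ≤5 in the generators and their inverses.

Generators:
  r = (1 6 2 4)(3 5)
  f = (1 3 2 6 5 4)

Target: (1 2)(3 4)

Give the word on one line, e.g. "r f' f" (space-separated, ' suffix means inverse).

  after f: (1 3 2 6 5 4)
  after r': (1 5 2)(3 6)
  after f': (1 6)(2 4 5 3)
  after r: (1 2)(3 4)

f r' f' r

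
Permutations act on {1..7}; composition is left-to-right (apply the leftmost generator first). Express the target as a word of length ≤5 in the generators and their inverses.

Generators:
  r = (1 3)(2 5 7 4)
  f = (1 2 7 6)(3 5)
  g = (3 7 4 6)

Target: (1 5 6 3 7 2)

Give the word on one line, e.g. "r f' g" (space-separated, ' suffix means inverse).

f' f' f' g' r

  after f': (1 6 7 2)(3 5)
  after f': (1 7)(2 6)
  after f': (1 2 7 6)(3 5)
  after g': (1 2 3 5 6)(4 7)
  after r: (1 5 6 3 7 2)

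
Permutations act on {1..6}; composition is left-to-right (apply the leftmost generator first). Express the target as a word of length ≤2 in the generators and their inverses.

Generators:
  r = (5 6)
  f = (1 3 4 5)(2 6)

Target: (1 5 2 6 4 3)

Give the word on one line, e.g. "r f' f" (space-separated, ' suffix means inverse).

r' f'

  after r': (5 6)
  after f': (1 5 2 6 4 3)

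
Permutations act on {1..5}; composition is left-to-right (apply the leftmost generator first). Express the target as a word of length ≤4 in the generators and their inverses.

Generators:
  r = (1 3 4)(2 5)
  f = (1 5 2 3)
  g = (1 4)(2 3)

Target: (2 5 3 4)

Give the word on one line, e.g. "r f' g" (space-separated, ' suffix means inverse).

r' g'

  after r': (1 4 3)(2 5)
  after g': (2 5 3 4)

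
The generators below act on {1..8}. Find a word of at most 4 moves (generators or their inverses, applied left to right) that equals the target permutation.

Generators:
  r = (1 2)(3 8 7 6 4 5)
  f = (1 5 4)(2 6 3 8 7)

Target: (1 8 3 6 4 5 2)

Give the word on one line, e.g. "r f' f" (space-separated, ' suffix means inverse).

  after r: (1 2)(3 8 7 6 4 5)
  after f: (1 6)(2 5 8)(3 7)
  after f: (1 3 2 4)(5 7 8 6)
  after f: (1 8 3 6 4 5 2)

r f f f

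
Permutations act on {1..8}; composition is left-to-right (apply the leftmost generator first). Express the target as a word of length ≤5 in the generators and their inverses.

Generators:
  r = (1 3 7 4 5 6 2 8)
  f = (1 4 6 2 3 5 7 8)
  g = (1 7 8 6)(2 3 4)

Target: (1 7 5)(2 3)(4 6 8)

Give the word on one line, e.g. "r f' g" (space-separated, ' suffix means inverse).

r' f g

  after r': (1 8 2 6 5 4 7 3)
  after f: (3 4 8)(5 6 7)
  after g: (1 7 5)(2 3)(4 6 8)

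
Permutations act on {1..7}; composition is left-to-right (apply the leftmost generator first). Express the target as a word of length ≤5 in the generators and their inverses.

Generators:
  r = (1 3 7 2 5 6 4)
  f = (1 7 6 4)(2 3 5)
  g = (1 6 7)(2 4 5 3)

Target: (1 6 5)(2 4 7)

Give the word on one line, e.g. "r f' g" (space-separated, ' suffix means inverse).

g r f'

  after g: (1 6 7)(2 4 5 3)
  after r: (1 4 6 2)(3 5 7)
  after f': (1 6 5)(2 4 7)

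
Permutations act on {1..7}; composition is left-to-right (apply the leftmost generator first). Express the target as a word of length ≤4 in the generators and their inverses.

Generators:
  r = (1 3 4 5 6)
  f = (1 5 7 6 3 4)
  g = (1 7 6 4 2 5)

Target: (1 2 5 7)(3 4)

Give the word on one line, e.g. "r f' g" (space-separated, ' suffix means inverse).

  after f': (1 4 3 6 7 5)
  after g: (1 2 5 7)(3 4)

f' g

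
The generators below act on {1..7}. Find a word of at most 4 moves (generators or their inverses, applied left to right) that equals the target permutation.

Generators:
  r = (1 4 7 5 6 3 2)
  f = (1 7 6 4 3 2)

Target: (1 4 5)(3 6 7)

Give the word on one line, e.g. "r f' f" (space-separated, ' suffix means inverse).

r' f f r'

  after r': (1 2 3 6 5 7 4)
  after f: (3 4 7)(5 6)
  after f: (1 7 2)(4 6 5)
  after r': (1 4 5)(3 6 7)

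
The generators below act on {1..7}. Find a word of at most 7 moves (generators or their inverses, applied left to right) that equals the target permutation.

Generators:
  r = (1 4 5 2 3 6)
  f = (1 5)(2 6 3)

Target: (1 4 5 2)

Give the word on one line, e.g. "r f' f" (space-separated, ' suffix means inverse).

  after f: (1 5)(2 6 3)
  after f: (2 3 6)
  after f: (1 5)
  after r': (1 4)(2 5 6 3)
  after f': (1 4 5 2)

f f f r' f'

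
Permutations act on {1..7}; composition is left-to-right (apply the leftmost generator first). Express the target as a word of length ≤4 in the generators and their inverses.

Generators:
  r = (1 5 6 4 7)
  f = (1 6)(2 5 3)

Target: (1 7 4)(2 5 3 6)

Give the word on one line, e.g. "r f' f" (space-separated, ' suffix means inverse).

f f r' f'

  after f: (1 6)(2 5 3)
  after f: (2 3 5)
  after r': (1 7 4 6 5 2 3)
  after f': (1 7 4)(2 5 3 6)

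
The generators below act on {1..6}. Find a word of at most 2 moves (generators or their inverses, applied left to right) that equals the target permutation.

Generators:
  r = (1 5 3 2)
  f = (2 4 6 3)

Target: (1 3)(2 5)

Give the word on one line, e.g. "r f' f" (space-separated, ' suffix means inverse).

  after r': (1 2 3 5)
  after r': (1 3)(2 5)

r' r'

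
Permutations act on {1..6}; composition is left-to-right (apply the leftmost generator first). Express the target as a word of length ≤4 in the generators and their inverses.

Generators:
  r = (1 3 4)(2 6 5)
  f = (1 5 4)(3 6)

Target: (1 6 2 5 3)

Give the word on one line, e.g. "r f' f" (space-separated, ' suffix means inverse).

f' f' r r

  after f': (1 4 5)(3 6)
  after f': (1 5 4)
  after r: (1 2 6 5)(3 4)
  after r: (1 6 2 5 3)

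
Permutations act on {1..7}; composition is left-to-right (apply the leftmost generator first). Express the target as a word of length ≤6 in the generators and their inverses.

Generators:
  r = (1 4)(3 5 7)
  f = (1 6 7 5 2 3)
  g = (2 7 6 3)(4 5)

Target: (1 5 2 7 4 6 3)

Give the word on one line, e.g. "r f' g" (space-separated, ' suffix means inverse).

  after f': (1 3 2 5 7 6)
  after r': (1 7 6 4)(2 3)
  after f': (1 6 4 3 5 7)
  after g': (1 7)(2 3 4 6 5)
  after r': (1 5 2 7 4 6 3)

f' r' f' g' r'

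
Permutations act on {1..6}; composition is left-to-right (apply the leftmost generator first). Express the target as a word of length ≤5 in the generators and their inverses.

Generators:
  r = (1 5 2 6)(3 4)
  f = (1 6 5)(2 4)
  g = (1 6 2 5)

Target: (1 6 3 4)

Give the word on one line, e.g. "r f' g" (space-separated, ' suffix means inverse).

g f g r'

  after g: (1 6 2 5)
  after f: (1 5 6 4 2)
  after g: (2 6 4 5)
  after r': (1 6 3 4)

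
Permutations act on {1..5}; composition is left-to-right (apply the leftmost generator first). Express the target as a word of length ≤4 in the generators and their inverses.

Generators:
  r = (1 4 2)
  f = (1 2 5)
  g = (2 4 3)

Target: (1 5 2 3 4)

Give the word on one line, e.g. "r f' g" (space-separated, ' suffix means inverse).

  after g': (2 3 4)
  after f': (1 5 2 3 4)

g' f'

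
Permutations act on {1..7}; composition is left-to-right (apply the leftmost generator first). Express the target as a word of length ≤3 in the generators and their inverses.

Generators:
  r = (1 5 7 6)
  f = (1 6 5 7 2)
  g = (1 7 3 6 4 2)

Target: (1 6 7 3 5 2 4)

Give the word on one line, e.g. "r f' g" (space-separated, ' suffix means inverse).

r g' f'

  after r: (1 5 7 6)
  after g': (1 5)(2 4 6)(3 7)
  after f': (1 6 7 3 5 2 4)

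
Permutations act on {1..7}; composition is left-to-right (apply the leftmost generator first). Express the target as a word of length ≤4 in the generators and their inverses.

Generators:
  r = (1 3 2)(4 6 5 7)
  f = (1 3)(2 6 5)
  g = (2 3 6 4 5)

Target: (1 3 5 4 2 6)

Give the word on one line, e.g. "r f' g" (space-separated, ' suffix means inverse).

  after g': (2 5 4 6 3)
  after f': (1 3 5 4 2 6)

g' f'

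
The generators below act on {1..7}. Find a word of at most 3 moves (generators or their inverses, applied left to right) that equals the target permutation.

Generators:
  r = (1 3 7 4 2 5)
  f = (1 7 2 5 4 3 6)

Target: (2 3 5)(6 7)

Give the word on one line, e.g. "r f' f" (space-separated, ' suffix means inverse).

  after r: (1 3 7 4 2 5)
  after f: (1 6)(2 4 5 7 3)
  after f: (2 3 5)(6 7)

r f f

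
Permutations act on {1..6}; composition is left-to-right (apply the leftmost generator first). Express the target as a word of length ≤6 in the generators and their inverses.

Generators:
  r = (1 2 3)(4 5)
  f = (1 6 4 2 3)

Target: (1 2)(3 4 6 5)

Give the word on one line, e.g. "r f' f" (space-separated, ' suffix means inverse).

r' f r' f'

  after r': (1 3 2)(4 5)
  after f: (2 6 4 5)
  after r': (1 3 2 6 5)
  after f': (1 2)(3 4 6 5)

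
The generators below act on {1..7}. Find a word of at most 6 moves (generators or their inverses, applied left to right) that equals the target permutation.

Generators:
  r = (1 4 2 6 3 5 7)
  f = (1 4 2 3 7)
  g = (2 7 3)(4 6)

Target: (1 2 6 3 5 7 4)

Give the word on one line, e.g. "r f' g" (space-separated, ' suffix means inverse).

  after r: (1 4 2 6 3 5 7)
  after g': (1 6 7)(2 4 3 5)
  after g': (1 4 7)(2 6)(3 5)
  after f: (1 2 6 3 5 7 4)

r g' g' f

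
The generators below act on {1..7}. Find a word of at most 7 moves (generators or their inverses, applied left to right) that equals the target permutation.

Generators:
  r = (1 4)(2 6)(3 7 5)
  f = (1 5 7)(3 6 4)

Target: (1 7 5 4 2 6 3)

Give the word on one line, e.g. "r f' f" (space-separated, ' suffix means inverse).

  after f: (1 5 7)(3 6 4)
  after f: (1 7 5)(3 4 6)
  after r': (1 3)(2 6 5 4)
  after r': (1 5)(3 4 6 7)
  after r': (1 7 5 4 2 6 3)

f f r' r' r'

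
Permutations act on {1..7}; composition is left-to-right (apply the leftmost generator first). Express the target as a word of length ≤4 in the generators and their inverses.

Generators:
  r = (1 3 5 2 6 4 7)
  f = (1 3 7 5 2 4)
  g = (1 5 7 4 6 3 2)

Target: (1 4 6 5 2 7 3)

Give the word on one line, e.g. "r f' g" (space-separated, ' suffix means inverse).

g f f

  after g: (1 5 7 4 6 3 2)
  after f: (1 2 3 4 6 7)
  after f: (1 4 6 5 2 7 3)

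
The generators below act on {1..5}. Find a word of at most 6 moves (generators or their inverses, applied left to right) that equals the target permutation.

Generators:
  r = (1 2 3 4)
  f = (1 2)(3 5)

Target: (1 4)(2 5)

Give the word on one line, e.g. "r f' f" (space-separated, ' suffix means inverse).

f r' r' f'

  after f: (1 2)(3 5)
  after r': (2 4 3 5)
  after r': (1 4 2 3 5)
  after f': (1 4)(2 5)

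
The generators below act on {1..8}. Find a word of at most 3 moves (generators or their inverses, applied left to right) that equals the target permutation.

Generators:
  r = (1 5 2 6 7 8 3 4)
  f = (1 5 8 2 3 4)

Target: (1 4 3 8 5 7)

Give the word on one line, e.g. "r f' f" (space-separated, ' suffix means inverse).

  after r: (1 5 2 6 7 8 3 4)
  after f': (2 6 7 5 8)
  after r': (1 4 3 8 5 7)

r f' r'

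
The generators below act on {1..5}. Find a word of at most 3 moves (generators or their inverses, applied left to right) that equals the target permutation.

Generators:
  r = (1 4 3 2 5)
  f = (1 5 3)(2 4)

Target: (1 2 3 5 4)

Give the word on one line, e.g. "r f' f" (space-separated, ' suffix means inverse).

f' f' r'

  after f': (1 3 5)(2 4)
  after f': (1 5 3)
  after r': (1 2 3 5 4)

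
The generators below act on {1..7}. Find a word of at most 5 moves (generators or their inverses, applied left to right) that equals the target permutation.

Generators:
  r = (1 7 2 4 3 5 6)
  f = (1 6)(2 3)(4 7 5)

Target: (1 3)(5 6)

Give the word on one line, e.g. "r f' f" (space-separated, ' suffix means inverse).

f' r' r'

  after f': (1 6)(2 3)(4 5 7)
  after r': (1 5)(2 4 3 7)
  after r': (1 3)(5 6)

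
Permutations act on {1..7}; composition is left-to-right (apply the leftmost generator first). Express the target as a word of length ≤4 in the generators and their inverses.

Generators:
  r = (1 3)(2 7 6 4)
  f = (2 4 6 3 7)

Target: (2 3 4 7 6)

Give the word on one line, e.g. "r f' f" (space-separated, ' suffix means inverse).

  after f': (2 7 3 6 4)
  after f': (2 3 4 7 6)

f' f'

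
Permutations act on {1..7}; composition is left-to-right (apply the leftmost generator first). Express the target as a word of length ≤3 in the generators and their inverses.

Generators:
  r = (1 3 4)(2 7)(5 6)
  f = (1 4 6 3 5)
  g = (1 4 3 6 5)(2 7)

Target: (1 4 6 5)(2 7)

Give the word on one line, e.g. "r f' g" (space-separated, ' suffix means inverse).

f' r f'

  after f': (1 5 3 6 4)
  after r: (1 6)(2 7)(3 5 4)
  after f': (1 4 6 5)(2 7)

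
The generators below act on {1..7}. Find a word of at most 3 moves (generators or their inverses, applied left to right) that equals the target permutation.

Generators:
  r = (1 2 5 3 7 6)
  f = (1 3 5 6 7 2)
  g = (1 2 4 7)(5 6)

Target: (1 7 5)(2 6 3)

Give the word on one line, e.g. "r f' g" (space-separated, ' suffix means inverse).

  after r': (1 6 7 3 5 2)
  after r': (1 7 5)(2 6 3)

r' r'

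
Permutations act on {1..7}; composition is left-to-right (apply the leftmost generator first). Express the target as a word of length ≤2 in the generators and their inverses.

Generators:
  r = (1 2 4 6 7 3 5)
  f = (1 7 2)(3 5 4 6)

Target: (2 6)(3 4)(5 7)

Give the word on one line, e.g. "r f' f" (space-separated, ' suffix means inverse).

  after r: (1 2 4 6 7 3 5)
  after f: (2 6)(3 4)(5 7)

r f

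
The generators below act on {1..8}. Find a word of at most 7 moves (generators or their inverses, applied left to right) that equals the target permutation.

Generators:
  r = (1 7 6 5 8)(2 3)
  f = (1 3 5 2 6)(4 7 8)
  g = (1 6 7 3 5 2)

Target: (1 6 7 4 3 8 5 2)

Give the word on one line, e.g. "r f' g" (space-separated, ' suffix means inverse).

  after f: (1 3 5 2 6)(4 7 8)
  after f: (1 5 6 3 2)(4 8 7)
  after r': (1 6 2 8)(4 5 7)
  after g: (1 7 4 2 8 6)(3 5)
  after r: (1 6 7 4 3 8 5 2)

f f r' g r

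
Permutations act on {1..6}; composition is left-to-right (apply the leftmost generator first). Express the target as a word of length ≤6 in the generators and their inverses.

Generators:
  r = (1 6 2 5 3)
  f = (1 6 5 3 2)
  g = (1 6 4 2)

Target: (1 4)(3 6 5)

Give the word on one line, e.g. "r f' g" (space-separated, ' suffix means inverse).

r g f' r

  after r: (1 6 2 5 3)
  after g: (1 4 2 5 3 6)
  after f': (1 4 3)(2 6)
  after r: (1 4)(3 6 5)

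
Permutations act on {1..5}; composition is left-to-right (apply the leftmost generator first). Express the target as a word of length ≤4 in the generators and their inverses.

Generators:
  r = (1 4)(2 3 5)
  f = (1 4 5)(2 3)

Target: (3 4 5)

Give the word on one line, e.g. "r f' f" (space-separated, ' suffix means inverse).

  after r: (1 4)(2 3 5)
  after f': (3 4 5)

r f'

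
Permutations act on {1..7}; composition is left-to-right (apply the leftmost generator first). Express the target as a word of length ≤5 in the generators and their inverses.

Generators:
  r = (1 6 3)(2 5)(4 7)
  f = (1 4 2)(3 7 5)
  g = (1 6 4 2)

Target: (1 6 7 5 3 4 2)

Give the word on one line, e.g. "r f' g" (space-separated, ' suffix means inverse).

  after r': (1 3 6)(2 5)(4 7)
  after r': (1 6 3)
  after f': (1 6 5 7 3 2 4)
  after f': (1 6 7 5 3 4 2)

r' r' f' f'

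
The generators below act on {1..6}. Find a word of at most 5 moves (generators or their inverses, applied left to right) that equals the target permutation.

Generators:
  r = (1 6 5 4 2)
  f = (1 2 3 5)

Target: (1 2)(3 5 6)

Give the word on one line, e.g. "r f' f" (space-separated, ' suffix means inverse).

r f' r r r

  after r: (1 6 5 4 2)
  after f': (1 6 3 2 5 4)
  after r: (1 5 2 4 6 3)
  after r: (1 4 5)(3 6)
  after r: (1 2)(3 5 6)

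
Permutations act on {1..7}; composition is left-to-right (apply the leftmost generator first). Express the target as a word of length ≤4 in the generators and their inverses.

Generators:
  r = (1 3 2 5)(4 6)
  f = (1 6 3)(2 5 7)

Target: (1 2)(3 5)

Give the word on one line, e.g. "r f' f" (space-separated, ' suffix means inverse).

  after r': (1 5 2 3)(4 6)
  after r': (1 2)(3 5)

r' r'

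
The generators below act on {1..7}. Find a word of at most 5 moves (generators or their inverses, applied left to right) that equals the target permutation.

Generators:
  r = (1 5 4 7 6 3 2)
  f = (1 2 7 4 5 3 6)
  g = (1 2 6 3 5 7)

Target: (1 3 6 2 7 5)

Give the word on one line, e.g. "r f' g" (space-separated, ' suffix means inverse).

  after g': (1 7 5 3 6 2)
  after f': (1 2 6)(4 7)
  after r': (1 3 6 2 7 5)

g' f' r'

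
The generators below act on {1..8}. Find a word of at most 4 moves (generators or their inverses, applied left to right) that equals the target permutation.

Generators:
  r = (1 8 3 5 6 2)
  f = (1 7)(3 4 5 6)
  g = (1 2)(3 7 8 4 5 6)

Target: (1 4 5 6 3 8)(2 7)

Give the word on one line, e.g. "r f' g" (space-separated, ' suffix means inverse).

f g' f

  after f: (1 7)(3 4 5 6)
  after g': (1 3 8 7 2)
  after f: (1 4 5 6 3 8)(2 7)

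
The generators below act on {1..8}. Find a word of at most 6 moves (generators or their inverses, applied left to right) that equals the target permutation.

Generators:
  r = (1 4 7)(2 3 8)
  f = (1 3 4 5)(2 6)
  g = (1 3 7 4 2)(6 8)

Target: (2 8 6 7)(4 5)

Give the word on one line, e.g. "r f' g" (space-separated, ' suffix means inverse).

r' g r' g f'

  after r': (1 7 4)(2 8 3)
  after g: (1 4 3)(2 6 8 7)
  after r': (2 6 3 7 8 4)
  after g: (1 3 4)(2 8)(6 7)
  after f': (2 8 6 7)(4 5)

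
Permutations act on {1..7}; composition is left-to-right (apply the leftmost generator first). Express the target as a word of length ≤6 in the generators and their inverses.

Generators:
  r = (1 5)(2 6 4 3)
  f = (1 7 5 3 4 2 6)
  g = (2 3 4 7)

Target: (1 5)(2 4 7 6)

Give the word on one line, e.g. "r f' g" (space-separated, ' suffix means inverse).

  after r: (1 5)(2 6 4 3)
  after r: (2 4)(3 6)
  after g: (2 7)(3 6 4)
  after r: (1 5)(2 7 6 3 4)
  after g': (1 5)(2 4 7 6)

r r g r g'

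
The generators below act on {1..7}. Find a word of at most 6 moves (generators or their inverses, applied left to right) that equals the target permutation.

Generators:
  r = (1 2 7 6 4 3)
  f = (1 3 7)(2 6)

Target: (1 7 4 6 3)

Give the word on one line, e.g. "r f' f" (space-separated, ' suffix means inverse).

  after r: (1 2 7 6 4 3)
  after f': (1 6 4)(2 3 7)
  after f': (1 2)(4 7 6)
  after r: (1 7 4 6 3)

r f' f' r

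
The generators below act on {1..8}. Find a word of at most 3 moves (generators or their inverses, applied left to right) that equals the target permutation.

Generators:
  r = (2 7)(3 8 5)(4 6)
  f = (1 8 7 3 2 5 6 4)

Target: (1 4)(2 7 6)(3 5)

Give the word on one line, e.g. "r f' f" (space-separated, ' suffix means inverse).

  after f': (1 4 6 5 2 3 7 8)
  after r: (1 6 3 2 8)(5 7)
  after f: (1 4)(2 7 6)(3 5)

f' r f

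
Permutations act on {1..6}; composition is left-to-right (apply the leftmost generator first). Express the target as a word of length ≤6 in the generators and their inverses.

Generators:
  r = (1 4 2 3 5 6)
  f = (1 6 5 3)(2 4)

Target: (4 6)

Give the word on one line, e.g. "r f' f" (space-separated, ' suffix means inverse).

  after f': (1 3 5 6)(2 4)
  after r: (1 5)(3 6 4)
  after f': (1 6 2 4 5 3)
  after f': (4 6)

f' r f' f'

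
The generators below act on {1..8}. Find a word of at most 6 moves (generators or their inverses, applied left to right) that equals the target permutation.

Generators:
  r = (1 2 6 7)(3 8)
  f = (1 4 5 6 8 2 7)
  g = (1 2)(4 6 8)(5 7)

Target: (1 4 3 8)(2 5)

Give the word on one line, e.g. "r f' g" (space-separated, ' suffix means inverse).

g' f' g r

  after g': (1 2)(4 8 6)(5 7)
  after f': (1 8 5 2 7 4 6)
  after g: (1 4 8 7 6 2 5)
  after r: (1 4 3 8)(2 5)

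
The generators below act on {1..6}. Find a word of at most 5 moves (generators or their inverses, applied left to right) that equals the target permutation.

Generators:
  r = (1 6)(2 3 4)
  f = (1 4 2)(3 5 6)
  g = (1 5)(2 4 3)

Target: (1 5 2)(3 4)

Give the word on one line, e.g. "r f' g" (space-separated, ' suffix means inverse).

  after f': (1 2 4)(3 6 5)
  after r: (1 3)(4 6 5)
  after f': (1 6 3 2 4 5)
  after f': (1 5 2)(3 4)

f' r f' f'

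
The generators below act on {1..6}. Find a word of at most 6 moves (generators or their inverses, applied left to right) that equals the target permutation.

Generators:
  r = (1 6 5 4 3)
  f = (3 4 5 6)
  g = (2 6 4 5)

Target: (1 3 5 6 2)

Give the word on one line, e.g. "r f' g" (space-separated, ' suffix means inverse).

  after g: (2 6 4 5)
  after f': (2 5)(3 6)
  after f': (2 4 3 5)
  after g': (2 6)(3 4)
  after r': (1 3 5 6 2)

g f' f' g' r'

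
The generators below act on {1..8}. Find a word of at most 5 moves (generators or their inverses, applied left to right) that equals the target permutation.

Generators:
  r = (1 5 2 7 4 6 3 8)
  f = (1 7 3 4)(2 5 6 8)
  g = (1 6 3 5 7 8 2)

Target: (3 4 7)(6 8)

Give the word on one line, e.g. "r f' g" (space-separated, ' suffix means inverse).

  after f': (1 4 3 7)(2 8 6 5)
  after r: (1 6 2)(3 4 8)(5 7)
  after g': (3 4 7)(6 8)

f' r g'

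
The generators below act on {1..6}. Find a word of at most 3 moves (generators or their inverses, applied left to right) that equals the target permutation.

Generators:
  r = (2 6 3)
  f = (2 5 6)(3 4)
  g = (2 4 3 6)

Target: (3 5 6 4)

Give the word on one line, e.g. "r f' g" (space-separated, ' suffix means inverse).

r f

  after r: (2 6 3)
  after f: (3 5 6 4)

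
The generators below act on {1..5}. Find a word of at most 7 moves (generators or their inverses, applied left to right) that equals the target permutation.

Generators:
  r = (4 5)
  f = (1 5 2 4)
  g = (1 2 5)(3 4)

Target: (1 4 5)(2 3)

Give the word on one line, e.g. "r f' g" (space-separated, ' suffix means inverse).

  after r: (4 5)
  after f: (1 5)(2 4)
  after g': (1 2 3 4)
  after r: (1 2 3 5 4)
  after f: (1 4 5)(2 3)

r f g' r f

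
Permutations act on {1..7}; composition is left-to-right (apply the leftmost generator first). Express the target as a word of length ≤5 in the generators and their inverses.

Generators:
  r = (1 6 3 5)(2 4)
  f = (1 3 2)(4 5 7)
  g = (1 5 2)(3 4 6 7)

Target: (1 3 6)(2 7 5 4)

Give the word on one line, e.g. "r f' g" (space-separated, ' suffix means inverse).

  after f': (1 2 3)(4 7 5)
  after r': (1 4 7 3 5 2 6)
  after f': (1 7)(2 6)(3 4 5)
  after g: (1 3 6)(2 7 5 4)

f' r' f' g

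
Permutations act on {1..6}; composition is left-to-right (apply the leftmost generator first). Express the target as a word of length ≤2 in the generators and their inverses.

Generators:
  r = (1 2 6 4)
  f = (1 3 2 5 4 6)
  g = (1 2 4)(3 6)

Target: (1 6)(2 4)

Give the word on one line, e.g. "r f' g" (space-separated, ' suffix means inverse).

  after r': (1 4 6 2)
  after r': (1 6)(2 4)

r' r'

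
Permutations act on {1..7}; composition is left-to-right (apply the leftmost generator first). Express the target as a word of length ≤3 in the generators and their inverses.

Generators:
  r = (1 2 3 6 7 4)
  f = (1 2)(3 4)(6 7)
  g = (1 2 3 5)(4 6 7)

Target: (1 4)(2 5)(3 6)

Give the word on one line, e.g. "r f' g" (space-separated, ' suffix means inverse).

  after f': (1 2)(3 4)(6 7)
  after g': (2 5 3 7 4)
  after r': (1 4)(2 5)(3 6)

f' g' r'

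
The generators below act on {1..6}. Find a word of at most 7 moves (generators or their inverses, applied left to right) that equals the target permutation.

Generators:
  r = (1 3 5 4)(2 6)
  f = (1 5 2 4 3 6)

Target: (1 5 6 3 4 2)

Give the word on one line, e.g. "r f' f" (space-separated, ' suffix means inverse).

  after r': (1 4 5 3)(2 6)
  after r': (1 5)(3 4)
  after r': (1 3 5 4)(2 6)
  after f': (1 4 6 5 2 3)
  after r': (1 5 6 3 4 2)

r' r' r' f' r'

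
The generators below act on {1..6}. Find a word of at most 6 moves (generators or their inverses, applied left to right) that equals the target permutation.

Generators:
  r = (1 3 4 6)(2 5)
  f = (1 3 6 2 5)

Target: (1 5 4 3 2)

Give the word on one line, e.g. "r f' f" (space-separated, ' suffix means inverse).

  after f': (1 5 2 6 3)
  after r': (1 2 4 3 6)
  after f: (1 5)(2 4 6 3)
  after r': (1 2 3 5 6)
  after r': (1 5 4 3 2)

f' r' f r' r'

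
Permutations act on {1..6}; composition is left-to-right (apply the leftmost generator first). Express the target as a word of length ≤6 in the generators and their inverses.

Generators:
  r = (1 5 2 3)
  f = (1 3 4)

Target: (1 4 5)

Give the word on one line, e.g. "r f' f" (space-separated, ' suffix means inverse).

  after r': (1 3 2 5)
  after f': (2 5 4 3)
  after f': (1 4)(2 5 3)
  after r: (1 4 5)

r' f' f' r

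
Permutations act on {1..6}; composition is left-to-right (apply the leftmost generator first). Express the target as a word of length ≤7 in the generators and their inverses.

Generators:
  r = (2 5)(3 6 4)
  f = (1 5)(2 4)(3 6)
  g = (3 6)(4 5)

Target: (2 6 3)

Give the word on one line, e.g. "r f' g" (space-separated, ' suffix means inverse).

g r g' r g'

  after g: (3 6)(4 5)
  after r: (2 5 3 4)
  after g': (2 4)(3 5 6)
  after r: (2 3)(4 5)
  after g': (2 6 3)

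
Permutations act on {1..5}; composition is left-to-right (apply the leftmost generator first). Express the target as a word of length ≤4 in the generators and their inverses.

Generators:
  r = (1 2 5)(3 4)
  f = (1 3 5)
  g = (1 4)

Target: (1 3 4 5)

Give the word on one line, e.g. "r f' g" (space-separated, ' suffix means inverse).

f' g' f'

  after f': (1 5 3)
  after g': (1 5 3 4)
  after f': (1 3 4 5)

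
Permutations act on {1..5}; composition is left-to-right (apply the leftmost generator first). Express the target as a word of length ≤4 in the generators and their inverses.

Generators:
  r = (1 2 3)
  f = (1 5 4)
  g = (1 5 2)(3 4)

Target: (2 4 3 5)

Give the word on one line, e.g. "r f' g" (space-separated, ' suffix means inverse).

f' g f' r

  after f': (1 4 5)
  after g: (1 3 4 2)
  after f': (1 3 5)(2 4)
  after r: (2 4 3 5)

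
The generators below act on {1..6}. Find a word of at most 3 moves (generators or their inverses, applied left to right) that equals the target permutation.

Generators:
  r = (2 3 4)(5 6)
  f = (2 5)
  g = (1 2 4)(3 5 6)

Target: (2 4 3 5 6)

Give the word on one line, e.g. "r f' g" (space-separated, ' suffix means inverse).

  after r': (2 4 3)(5 6)
  after f': (2 4 3 5 6)

r' f'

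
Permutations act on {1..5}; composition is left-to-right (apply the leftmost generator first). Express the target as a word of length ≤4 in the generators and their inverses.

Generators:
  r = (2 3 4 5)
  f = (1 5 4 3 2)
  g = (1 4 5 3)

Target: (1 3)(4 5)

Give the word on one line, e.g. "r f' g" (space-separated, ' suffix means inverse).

f' g' r

  after f': (1 2 3 4 5)
  after g': (1 2 5 3)
  after r: (1 3)(4 5)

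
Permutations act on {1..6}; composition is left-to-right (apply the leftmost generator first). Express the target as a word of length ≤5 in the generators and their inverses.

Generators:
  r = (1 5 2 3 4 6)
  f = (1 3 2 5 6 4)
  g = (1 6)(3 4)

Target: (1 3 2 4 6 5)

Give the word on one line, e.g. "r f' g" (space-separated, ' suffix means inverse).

g f f f

  after g: (1 6)(3 4)
  after f: (1 4 2 5 6 3)
  after f: (2 6)(4 5)
  after f: (1 3 2 4 6 5)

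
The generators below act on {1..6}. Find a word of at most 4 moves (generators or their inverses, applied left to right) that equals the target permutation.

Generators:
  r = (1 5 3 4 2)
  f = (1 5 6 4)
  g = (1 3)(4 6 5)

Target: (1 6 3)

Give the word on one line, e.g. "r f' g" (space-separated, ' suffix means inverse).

g' g' f' g

  after g': (1 3)(4 5 6)
  after g': (4 6 5)
  after f': (1 4 5 6)
  after g: (1 6 3)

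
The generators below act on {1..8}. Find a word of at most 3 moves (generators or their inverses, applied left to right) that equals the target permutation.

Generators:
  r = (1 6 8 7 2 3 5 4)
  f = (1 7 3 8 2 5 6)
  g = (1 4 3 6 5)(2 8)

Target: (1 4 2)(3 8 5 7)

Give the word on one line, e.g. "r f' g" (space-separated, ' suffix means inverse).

  after r': (1 4 5 3 2 7 8 6)
  after f': (1 4 2)(3 8 5 7)

r' f'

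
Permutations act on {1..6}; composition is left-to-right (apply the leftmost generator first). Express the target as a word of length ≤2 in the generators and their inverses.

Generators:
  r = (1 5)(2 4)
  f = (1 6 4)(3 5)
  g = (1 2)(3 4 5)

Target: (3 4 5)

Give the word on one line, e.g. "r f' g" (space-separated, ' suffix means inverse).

g' g'

  after g': (1 2)(3 5 4)
  after g': (3 4 5)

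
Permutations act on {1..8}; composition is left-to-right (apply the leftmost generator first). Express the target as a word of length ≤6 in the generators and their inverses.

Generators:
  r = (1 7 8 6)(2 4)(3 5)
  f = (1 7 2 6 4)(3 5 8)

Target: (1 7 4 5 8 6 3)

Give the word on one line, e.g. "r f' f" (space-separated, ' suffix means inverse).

r' f r' f'

  after r': (1 6 8 7)(2 4)(3 5)
  after f: (1 4 6 3 8 2)
  after r': (1 2 6 5 3 7)(4 8)
  after f': (1 7 4 5 8 6 3)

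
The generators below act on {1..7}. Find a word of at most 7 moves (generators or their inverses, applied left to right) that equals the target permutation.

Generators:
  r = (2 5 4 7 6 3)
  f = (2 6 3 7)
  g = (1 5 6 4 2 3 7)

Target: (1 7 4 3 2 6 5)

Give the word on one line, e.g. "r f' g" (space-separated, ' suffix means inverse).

  after f: (2 6 3 7)
  after g: (1 5 6 7 3)(2 4)
  after g: (1 6)(3 5 4)
  after r: (1 3 4 2 5 7 6)
  after g: (1 7 4 3 2 6 5)

f g g r g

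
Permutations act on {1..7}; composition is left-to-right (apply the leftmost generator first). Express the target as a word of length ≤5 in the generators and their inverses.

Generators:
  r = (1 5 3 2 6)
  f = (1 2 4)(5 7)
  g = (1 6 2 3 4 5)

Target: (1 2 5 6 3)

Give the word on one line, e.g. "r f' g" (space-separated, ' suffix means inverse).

  after r: (1 5 3 2 6)
  after r: (1 3 6 5 2)
  after r: (1 2 5 6 3)

r r r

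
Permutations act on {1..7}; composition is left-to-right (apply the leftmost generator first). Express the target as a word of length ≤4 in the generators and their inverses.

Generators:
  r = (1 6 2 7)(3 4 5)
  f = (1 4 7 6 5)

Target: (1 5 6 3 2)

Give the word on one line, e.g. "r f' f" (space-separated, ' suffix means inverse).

  after f': (1 5 6 7 4)
  after r: (1 3 4 6)(2 7 5)
  after f: (1 3 7)(2 6 4 5)
  after r': (1 5 6 3 2)

f' r f r'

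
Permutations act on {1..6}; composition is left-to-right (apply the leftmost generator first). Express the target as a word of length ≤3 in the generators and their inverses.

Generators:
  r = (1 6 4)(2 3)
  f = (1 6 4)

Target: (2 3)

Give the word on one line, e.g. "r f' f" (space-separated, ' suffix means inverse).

f r'

  after f: (1 6 4)
  after r': (2 3)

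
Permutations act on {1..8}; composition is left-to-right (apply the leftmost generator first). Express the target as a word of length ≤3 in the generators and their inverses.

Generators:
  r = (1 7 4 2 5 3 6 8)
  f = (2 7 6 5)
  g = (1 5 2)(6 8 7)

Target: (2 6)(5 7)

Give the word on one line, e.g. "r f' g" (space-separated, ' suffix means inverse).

  after f': (2 5 6 7)
  after f': (2 6)(5 7)

f' f'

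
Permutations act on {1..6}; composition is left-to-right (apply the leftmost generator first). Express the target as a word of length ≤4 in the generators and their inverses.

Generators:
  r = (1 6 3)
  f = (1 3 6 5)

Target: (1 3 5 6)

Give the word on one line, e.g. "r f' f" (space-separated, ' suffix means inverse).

  after r': (1 3 6)
  after f: (1 6 3 5)
  after r': (3 5)
  after r': (1 3 5 6)

r' f r' r'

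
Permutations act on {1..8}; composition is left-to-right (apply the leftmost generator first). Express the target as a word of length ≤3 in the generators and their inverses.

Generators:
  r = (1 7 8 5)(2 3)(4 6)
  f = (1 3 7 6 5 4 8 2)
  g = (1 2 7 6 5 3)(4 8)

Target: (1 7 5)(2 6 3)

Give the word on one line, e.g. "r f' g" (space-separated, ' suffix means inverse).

  after g: (1 2 7 6 5 3)(4 8)
  after g: (1 7 5)(2 6 3)

g g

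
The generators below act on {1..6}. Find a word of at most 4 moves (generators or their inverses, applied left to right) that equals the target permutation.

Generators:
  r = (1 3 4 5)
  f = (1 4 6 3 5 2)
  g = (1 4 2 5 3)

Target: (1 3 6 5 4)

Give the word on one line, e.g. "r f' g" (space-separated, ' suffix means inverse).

  after f': (1 2 5 3 6 4)
  after g': (1 4 3 6)
  after r': (1 3 6 5 4)

f' g' r'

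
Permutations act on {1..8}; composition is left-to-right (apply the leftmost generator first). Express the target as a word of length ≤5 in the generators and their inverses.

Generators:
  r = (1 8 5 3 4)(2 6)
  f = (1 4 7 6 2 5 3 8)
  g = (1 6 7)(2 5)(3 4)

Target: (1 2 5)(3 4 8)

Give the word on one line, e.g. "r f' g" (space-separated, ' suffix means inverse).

f' r g'

  after f': (1 8 3 5 2 6 7 4)
  after r: (1 5 6 7)(4 8)
  after g': (1 2 5)(3 4 8)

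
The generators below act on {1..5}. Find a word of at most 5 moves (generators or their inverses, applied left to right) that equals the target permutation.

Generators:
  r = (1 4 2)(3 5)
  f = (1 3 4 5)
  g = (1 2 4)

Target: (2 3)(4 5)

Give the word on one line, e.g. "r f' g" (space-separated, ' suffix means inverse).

r' f' g'

  after r': (1 2 4)(3 5)
  after f': (1 2 3 4 5)
  after g': (2 3)(4 5)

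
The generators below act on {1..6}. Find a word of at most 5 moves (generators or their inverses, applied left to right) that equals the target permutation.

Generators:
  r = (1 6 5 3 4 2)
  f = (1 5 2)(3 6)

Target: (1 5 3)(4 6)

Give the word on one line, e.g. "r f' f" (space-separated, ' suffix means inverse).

  after f: (1 5 2)(3 6)
  after f: (1 2 5)
  after r: (2 3 4)(5 6)
  after r: (1 6 3 2 4)
  after r: (1 5 3)(4 6)

f f r r r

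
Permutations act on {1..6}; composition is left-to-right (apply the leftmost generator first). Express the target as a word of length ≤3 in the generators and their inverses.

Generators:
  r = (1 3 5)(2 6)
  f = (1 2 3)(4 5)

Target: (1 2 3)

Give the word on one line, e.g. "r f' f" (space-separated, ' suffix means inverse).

  after f': (1 3 2)(4 5)
  after f': (1 2 3)

f' f'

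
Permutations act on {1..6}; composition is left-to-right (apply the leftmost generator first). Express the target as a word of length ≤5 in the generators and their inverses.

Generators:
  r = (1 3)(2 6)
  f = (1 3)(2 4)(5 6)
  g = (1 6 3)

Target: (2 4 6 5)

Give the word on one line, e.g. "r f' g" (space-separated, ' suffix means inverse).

f' r f' f'

  after f': (1 3)(2 4)(5 6)
  after r: (2 4 6 5)
  after f': (1 3)(4 5)
  after f': (2 4 6 5)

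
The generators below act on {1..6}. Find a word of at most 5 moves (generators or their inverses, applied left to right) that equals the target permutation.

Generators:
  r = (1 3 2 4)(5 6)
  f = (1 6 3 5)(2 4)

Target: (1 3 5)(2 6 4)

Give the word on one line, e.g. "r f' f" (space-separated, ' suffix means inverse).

  after r': (1 4 2 3)(5 6)
  after f: (1 2 5 3 6)
  after r': (1 3 5)(2 6 4)

r' f r'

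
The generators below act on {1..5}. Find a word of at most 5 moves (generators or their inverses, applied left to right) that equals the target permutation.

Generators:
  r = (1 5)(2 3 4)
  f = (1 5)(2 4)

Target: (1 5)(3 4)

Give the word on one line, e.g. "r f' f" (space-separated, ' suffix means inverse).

r r f'

  after r: (1 5)(2 3 4)
  after r: (2 4 3)
  after f': (1 5)(3 4)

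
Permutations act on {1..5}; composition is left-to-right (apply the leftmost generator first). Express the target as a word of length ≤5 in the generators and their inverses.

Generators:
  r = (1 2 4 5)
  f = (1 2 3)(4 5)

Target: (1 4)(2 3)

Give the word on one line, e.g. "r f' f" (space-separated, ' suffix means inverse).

  after r: (1 2 4 5)
  after r: (1 4)(2 5)
  after r: (1 5 4 2)
  after f': (1 4)(2 3)

r r r f'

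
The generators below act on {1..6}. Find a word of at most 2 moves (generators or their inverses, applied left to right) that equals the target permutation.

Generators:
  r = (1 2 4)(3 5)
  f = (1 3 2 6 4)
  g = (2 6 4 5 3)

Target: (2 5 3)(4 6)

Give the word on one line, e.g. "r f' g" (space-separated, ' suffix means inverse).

  after f': (1 4 6 2 3)
  after r: (2 5 3)(4 6)

f' r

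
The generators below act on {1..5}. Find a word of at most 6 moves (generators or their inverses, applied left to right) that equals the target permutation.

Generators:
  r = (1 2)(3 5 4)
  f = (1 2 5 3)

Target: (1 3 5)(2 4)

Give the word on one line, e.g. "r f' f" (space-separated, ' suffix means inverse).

r f' f' r f

  after r: (1 2)(3 5 4)
  after f': (2 3)(4 5)
  after f': (1 3)(2 5 4)
  after r: (1 5 3 2 4)
  after f: (1 3 5)(2 4)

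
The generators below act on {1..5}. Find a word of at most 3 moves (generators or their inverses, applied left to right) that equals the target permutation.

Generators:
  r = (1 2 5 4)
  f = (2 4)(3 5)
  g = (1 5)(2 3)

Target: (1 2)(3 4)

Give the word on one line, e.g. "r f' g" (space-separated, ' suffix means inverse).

g f' g'

  after g: (1 5)(2 3)
  after f': (1 3 4 2 5)
  after g': (1 2)(3 4)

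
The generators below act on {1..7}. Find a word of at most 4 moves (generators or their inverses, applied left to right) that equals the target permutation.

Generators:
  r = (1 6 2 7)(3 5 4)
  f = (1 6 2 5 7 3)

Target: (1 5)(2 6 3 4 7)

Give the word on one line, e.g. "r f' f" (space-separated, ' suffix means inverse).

  after r: (1 6 2 7)(3 5 4)
  after r: (1 2)(3 4 5)(6 7)
  after f: (1 5)(2 6 3 4 7)

r r f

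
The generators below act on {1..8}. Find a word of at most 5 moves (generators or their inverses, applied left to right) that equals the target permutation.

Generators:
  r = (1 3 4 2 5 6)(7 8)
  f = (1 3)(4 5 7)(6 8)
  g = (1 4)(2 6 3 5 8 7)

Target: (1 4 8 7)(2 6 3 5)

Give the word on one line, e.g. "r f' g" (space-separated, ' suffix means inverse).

  after f': (1 3)(4 7 5)(6 8)
  after f': (4 5 7)
  after g: (1 4 8 7)(2 6 3 5)

f' f' g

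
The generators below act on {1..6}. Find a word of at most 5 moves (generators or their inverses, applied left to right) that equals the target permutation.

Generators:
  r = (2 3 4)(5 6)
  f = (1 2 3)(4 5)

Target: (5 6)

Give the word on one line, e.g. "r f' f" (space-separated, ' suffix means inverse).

r' r' r'

  after r': (2 4 3)(5 6)
  after r': (2 3 4)
  after r': (5 6)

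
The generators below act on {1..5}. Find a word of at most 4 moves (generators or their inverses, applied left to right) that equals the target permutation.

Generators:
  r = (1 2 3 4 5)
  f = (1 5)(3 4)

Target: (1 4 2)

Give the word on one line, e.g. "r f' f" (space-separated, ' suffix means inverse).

  after f: (1 5)(3 4)
  after r': (1 4 2)

f r'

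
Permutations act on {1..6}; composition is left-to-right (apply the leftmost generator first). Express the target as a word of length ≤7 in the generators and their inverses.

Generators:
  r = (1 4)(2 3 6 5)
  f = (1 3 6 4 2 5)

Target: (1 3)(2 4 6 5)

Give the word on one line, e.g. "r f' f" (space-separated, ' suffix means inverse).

  after f: (1 3 6 4 2 5)
  after r: (1 6)(3 5 4)
  after r: (1 5)(2 3)(4 6)
  after f': (1 2)(3 4)
  after r: (1 3)(2 4 6 5)

f r r f' r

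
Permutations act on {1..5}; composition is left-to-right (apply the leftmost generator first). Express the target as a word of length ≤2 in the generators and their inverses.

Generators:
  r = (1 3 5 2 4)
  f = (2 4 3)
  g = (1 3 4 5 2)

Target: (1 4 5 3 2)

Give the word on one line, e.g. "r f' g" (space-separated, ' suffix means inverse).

g f'

  after g: (1 3 4 5 2)
  after f': (1 4 5 3 2)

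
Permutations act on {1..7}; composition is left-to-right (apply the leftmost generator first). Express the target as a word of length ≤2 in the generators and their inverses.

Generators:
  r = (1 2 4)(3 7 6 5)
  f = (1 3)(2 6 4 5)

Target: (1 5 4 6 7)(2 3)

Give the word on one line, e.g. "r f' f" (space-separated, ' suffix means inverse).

r' f

  after r': (1 4 2)(3 5 6 7)
  after f: (1 5 4 6 7)(2 3)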